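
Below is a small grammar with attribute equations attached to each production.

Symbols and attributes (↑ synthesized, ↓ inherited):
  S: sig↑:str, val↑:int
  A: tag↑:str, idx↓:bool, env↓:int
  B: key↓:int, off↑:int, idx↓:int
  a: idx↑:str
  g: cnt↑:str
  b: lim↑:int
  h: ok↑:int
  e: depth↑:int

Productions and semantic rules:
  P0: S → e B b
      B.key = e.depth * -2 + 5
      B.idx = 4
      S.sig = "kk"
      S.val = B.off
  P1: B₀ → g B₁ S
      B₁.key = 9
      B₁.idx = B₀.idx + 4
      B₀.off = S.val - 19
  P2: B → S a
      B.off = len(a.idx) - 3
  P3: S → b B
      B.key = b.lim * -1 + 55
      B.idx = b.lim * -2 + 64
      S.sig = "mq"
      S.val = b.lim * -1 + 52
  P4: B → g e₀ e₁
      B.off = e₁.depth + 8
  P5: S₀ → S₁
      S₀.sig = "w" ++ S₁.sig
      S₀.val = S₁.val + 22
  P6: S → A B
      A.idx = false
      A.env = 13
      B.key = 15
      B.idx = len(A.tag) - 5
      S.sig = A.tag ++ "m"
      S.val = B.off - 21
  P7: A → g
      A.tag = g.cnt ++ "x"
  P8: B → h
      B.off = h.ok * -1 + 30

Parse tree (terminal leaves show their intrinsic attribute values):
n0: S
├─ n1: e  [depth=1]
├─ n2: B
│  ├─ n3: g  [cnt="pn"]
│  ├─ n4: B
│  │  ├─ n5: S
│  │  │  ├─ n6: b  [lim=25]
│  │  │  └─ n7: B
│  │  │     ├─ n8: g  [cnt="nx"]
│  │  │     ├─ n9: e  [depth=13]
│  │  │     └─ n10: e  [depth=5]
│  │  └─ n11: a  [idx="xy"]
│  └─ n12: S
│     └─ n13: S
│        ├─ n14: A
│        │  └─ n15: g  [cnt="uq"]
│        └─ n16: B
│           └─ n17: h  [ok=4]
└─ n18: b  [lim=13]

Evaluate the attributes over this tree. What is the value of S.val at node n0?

8

1. n1.depth = 1  [terminal]
2. n2.key = 3  [e.depth * -2 + 5]
3. n2.idx = 4  [4]
4. n3.cnt = "pn"  [terminal]
5. n4.key = 9  [9]
6. n4.idx = 8  [B₀.idx + 4]
7. n6.lim = 25  [terminal]
8. n7.key = 30  [b.lim * -1 + 55]
9. n7.idx = 14  [b.lim * -2 + 64]
10. n8.cnt = "nx"  [terminal]
11. n9.depth = 13  [terminal]
12. n10.depth = 5  [terminal]
13. n7.off = 13  [e₁.depth + 8]
14. n5.sig = "mq"  ["mq"]
15. n5.val = 27  [b.lim * -1 + 52]
16. n11.idx = "xy"  [terminal]
17. n4.off = -1  [len(a.idx) - 3]
18. n14.idx = false  [false]
19. n14.env = 13  [13]
20. n15.cnt = "uq"  [terminal]
21. n14.tag = "uqx"  [g.cnt ++ "x"]
22. n16.key = 15  [15]
23. n16.idx = -2  [len(A.tag) - 5]
24. n17.ok = 4  [terminal]
25. n16.off = 26  [h.ok * -1 + 30]
26. n13.sig = "uqxm"  [A.tag ++ "m"]
27. n13.val = 5  [B.off - 21]
28. n12.sig = "wuqxm"  ["w" ++ S₁.sig]
29. n12.val = 27  [S₁.val + 22]
30. n2.off = 8  [S.val - 19]
31. n18.lim = 13  [terminal]
32. n0.sig = "kk"  ["kk"]
33. n0.val = 8  [B.off]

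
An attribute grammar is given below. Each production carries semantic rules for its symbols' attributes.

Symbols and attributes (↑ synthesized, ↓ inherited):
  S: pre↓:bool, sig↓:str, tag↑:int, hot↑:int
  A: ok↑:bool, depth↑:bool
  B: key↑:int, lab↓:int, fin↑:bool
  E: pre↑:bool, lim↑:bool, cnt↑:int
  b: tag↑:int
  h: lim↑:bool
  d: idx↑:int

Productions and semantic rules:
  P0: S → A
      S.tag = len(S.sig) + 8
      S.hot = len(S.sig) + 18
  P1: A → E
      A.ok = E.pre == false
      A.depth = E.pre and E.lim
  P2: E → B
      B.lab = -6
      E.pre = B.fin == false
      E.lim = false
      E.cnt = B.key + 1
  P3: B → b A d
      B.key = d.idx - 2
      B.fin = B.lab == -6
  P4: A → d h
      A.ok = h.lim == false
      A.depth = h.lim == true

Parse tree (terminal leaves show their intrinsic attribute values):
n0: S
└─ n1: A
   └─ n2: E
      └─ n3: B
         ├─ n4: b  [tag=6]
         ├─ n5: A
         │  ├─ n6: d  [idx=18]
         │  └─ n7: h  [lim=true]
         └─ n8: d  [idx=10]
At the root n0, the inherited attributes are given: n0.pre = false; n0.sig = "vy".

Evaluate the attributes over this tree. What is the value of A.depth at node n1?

false

1. n0.pre = false  [given at root]
2. n0.sig = "vy"  [given at root]
3. n3.lab = -6  [-6]
4. n4.tag = 6  [terminal]
5. n6.idx = 18  [terminal]
6. n7.lim = true  [terminal]
7. n5.ok = false  [h.lim == false]
8. n5.depth = true  [h.lim == true]
9. n8.idx = 10  [terminal]
10. n3.key = 8  [d.idx - 2]
11. n3.fin = true  [B.lab == -6]
12. n2.pre = false  [B.fin == false]
13. n2.lim = false  [false]
14. n2.cnt = 9  [B.key + 1]
15. n1.ok = true  [E.pre == false]
16. n1.depth = false  [E.pre and E.lim]
17. n0.tag = 10  [len(S.sig) + 8]
18. n0.hot = 20  [len(S.sig) + 18]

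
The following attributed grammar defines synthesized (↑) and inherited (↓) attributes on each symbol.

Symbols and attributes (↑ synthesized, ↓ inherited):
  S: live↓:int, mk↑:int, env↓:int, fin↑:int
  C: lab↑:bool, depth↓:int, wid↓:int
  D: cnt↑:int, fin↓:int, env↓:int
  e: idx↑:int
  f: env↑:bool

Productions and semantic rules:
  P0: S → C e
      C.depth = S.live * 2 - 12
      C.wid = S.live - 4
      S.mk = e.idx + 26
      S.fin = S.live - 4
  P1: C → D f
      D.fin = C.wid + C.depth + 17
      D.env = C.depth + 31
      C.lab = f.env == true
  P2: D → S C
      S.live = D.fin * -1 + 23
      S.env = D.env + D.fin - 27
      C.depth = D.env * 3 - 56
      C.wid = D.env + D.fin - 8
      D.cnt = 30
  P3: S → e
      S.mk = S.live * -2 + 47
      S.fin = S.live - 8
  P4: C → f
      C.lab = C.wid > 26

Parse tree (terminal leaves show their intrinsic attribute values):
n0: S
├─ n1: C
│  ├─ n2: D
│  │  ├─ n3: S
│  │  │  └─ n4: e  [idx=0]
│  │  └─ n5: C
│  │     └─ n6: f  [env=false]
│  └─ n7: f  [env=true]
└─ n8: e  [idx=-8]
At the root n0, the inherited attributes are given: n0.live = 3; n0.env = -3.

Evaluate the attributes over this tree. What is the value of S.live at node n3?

13

1. n0.live = 3  [given at root]
2. n0.env = -3  [given at root]
3. n1.depth = -6  [S.live * 2 - 12]
4. n1.wid = -1  [S.live - 4]
5. n2.fin = 10  [C.wid + C.depth + 17]
6. n2.env = 25  [C.depth + 31]
7. n3.live = 13  [D.fin * -1 + 23]
8. n3.env = 8  [D.env + D.fin - 27]
9. n4.idx = 0  [terminal]
10. n3.mk = 21  [S.live * -2 + 47]
11. n3.fin = 5  [S.live - 8]
12. n5.depth = 19  [D.env * 3 - 56]
13. n5.wid = 27  [D.env + D.fin - 8]
14. n6.env = false  [terminal]
15. n5.lab = true  [C.wid > 26]
16. n2.cnt = 30  [30]
17. n7.env = true  [terminal]
18. n1.lab = true  [f.env == true]
19. n8.idx = -8  [terminal]
20. n0.mk = 18  [e.idx + 26]
21. n0.fin = -1  [S.live - 4]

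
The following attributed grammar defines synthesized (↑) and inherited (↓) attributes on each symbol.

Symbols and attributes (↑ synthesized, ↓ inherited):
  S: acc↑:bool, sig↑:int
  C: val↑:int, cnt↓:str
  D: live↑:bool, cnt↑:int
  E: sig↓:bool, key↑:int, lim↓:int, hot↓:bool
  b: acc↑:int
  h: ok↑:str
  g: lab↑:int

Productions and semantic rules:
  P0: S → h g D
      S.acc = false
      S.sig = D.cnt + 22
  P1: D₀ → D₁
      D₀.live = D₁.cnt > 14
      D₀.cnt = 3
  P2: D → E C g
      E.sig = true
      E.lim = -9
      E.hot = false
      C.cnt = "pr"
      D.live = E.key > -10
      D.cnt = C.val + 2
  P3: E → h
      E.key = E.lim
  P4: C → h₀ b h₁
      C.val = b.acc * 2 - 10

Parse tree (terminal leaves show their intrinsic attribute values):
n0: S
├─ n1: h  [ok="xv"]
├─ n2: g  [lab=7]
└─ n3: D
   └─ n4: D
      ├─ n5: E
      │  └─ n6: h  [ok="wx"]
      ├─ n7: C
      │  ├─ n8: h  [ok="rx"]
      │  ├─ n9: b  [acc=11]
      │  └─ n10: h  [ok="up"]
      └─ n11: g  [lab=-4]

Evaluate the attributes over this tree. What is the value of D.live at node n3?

false

1. n1.ok = "xv"  [terminal]
2. n2.lab = 7  [terminal]
3. n5.sig = true  [true]
4. n5.lim = -9  [-9]
5. n5.hot = false  [false]
6. n6.ok = "wx"  [terminal]
7. n5.key = -9  [E.lim]
8. n7.cnt = "pr"  ["pr"]
9. n8.ok = "rx"  [terminal]
10. n9.acc = 11  [terminal]
11. n10.ok = "up"  [terminal]
12. n7.val = 12  [b.acc * 2 - 10]
13. n11.lab = -4  [terminal]
14. n4.live = true  [E.key > -10]
15. n4.cnt = 14  [C.val + 2]
16. n3.live = false  [D₁.cnt > 14]
17. n3.cnt = 3  [3]
18. n0.acc = false  [false]
19. n0.sig = 25  [D.cnt + 22]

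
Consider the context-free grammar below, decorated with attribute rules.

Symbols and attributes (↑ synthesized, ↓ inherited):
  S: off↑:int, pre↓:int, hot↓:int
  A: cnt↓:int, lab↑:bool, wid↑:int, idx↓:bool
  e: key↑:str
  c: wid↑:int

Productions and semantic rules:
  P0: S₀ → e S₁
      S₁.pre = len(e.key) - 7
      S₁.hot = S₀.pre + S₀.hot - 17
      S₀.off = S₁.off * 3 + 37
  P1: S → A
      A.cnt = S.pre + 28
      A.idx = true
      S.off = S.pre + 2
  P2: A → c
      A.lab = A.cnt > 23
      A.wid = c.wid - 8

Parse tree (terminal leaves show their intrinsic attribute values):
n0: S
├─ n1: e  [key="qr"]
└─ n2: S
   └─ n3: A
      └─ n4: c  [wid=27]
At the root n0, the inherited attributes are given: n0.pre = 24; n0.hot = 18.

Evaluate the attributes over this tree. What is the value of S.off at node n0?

28

1. n0.pre = 24  [given at root]
2. n0.hot = 18  [given at root]
3. n1.key = "qr"  [terminal]
4. n2.pre = -5  [len(e.key) - 7]
5. n2.hot = 25  [S₀.pre + S₀.hot - 17]
6. n3.cnt = 23  [S.pre + 28]
7. n3.idx = true  [true]
8. n4.wid = 27  [terminal]
9. n3.lab = false  [A.cnt > 23]
10. n3.wid = 19  [c.wid - 8]
11. n2.off = -3  [S.pre + 2]
12. n0.off = 28  [S₁.off * 3 + 37]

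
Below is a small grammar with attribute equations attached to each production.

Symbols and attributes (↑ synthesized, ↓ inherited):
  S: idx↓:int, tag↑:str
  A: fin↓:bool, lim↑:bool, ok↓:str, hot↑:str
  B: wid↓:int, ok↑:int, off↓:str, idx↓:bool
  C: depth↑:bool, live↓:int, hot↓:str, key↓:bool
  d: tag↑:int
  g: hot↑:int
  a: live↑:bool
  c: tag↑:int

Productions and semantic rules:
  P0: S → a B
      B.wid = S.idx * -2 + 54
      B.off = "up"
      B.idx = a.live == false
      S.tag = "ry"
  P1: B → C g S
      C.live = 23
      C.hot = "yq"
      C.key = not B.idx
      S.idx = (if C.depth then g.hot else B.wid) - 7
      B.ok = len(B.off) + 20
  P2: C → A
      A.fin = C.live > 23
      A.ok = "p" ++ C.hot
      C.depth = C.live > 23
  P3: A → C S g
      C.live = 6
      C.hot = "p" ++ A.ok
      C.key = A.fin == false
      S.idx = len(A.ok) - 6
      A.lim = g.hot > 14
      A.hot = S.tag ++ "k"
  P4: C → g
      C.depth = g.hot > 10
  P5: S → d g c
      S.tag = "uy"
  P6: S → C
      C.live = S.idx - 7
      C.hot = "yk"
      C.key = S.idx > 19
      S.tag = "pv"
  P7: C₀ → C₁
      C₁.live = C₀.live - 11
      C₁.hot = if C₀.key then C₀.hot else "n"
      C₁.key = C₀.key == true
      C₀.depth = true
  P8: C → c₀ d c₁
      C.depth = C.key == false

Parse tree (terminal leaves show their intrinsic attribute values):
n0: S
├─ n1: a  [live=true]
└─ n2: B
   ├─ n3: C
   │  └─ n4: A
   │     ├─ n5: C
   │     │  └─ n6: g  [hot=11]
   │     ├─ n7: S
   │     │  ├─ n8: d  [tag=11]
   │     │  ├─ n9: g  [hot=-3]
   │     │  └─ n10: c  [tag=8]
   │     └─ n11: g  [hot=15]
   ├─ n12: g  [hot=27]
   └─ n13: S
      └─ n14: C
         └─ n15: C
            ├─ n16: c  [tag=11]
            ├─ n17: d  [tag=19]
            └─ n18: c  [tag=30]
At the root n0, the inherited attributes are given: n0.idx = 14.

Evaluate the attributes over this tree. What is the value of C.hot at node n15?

"n"

1. n0.idx = 14  [given at root]
2. n1.live = true  [terminal]
3. n2.wid = 26  [S.idx * -2 + 54]
4. n2.off = "up"  ["up"]
5. n2.idx = false  [a.live == false]
6. n3.live = 23  [23]
7. n3.hot = "yq"  ["yq"]
8. n3.key = true  [not B.idx]
9. n4.fin = false  [C.live > 23]
10. n4.ok = "pyq"  ["p" ++ C.hot]
11. n5.live = 6  [6]
12. n5.hot = "ppyq"  ["p" ++ A.ok]
13. n5.key = true  [A.fin == false]
14. n6.hot = 11  [terminal]
15. n5.depth = true  [g.hot > 10]
16. n7.idx = -3  [len(A.ok) - 6]
17. n8.tag = 11  [terminal]
18. n9.hot = -3  [terminal]
19. n10.tag = 8  [terminal]
20. n7.tag = "uy"  ["uy"]
21. n11.hot = 15  [terminal]
22. n4.lim = true  [g.hot > 14]
23. n4.hot = "uyk"  [S.tag ++ "k"]
24. n3.depth = false  [C.live > 23]
25. n12.hot = 27  [terminal]
26. n13.idx = 19  [(if C.depth then g.hot else B.wid) - 7]
27. n14.live = 12  [S.idx - 7]
28. n14.hot = "yk"  ["yk"]
29. n14.key = false  [S.idx > 19]
30. n15.live = 1  [C₀.live - 11]
31. n15.hot = "n"  [if C₀.key then C₀.hot else "n"]
32. n15.key = false  [C₀.key == true]
33. n16.tag = 11  [terminal]
34. n17.tag = 19  [terminal]
35. n18.tag = 30  [terminal]
36. n15.depth = true  [C.key == false]
37. n14.depth = true  [true]
38. n13.tag = "pv"  ["pv"]
39. n2.ok = 22  [len(B.off) + 20]
40. n0.tag = "ry"  ["ry"]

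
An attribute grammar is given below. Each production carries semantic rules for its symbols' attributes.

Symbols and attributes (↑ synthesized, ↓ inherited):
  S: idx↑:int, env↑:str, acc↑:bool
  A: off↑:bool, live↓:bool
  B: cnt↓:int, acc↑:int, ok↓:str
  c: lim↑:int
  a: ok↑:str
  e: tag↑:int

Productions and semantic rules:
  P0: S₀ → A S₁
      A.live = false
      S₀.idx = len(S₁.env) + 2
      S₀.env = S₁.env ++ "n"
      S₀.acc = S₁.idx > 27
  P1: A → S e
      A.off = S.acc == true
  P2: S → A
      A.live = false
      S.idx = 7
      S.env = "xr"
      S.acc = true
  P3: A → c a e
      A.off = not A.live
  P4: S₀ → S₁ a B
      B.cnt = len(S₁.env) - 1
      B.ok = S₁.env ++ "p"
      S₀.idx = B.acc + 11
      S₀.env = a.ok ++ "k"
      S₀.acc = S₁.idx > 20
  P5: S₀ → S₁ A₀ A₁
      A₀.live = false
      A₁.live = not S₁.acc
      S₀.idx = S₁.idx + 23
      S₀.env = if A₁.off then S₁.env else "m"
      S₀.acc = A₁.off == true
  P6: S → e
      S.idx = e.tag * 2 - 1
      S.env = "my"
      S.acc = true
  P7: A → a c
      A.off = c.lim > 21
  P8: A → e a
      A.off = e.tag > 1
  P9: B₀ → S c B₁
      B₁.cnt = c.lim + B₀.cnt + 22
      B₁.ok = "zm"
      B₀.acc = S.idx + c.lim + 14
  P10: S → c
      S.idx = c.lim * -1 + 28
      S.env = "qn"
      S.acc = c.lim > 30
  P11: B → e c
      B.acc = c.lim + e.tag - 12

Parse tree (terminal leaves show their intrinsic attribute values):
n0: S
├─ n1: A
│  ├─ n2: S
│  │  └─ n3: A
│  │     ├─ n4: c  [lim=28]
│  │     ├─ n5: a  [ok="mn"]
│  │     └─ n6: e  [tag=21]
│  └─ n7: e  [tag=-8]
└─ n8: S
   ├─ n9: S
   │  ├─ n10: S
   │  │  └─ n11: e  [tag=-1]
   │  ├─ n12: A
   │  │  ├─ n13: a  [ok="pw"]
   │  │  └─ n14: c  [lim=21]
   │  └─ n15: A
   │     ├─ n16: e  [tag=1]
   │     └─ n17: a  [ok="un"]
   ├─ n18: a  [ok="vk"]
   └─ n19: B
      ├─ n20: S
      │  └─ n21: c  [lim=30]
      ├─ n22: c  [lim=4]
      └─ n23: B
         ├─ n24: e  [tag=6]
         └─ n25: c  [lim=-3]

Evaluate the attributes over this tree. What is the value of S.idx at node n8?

27

1. n1.live = false  [false]
2. n3.live = false  [false]
3. n4.lim = 28  [terminal]
4. n5.ok = "mn"  [terminal]
5. n6.tag = 21  [terminal]
6. n3.off = true  [not A.live]
7. n2.idx = 7  [7]
8. n2.env = "xr"  ["xr"]
9. n2.acc = true  [true]
10. n7.tag = -8  [terminal]
11. n1.off = true  [S.acc == true]
12. n11.tag = -1  [terminal]
13. n10.idx = -3  [e.tag * 2 - 1]
14. n10.env = "my"  ["my"]
15. n10.acc = true  [true]
16. n12.live = false  [false]
17. n13.ok = "pw"  [terminal]
18. n14.lim = 21  [terminal]
19. n12.off = false  [c.lim > 21]
20. n15.live = false  [not S₁.acc]
21. n16.tag = 1  [terminal]
22. n17.ok = "un"  [terminal]
23. n15.off = false  [e.tag > 1]
24. n9.idx = 20  [S₁.idx + 23]
25. n9.env = "m"  [if A₁.off then S₁.env else "m"]
26. n9.acc = false  [A₁.off == true]
27. n18.ok = "vk"  [terminal]
28. n19.cnt = 0  [len(S₁.env) - 1]
29. n19.ok = "mp"  [S₁.env ++ "p"]
30. n21.lim = 30  [terminal]
31. n20.idx = -2  [c.lim * -1 + 28]
32. n20.env = "qn"  ["qn"]
33. n20.acc = false  [c.lim > 30]
34. n22.lim = 4  [terminal]
35. n23.cnt = 26  [c.lim + B₀.cnt + 22]
36. n23.ok = "zm"  ["zm"]
37. n24.tag = 6  [terminal]
38. n25.lim = -3  [terminal]
39. n23.acc = -9  [c.lim + e.tag - 12]
40. n19.acc = 16  [S.idx + c.lim + 14]
41. n8.idx = 27  [B.acc + 11]
42. n8.env = "vkk"  [a.ok ++ "k"]
43. n8.acc = false  [S₁.idx > 20]
44. n0.idx = 5  [len(S₁.env) + 2]
45. n0.env = "vkkn"  [S₁.env ++ "n"]
46. n0.acc = false  [S₁.idx > 27]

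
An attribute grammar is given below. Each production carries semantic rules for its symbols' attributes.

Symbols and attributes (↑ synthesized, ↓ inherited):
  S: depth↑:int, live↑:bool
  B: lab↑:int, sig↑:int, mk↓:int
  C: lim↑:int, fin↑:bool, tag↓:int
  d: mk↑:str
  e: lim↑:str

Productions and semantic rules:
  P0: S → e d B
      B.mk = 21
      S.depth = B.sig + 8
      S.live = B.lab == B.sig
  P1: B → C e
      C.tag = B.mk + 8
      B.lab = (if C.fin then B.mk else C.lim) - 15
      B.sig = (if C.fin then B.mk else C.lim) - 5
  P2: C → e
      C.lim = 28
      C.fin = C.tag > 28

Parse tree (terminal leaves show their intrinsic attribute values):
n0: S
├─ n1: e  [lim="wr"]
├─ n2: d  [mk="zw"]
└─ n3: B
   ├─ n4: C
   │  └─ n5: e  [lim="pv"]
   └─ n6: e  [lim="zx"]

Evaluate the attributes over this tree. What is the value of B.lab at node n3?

6

1. n1.lim = "wr"  [terminal]
2. n2.mk = "zw"  [terminal]
3. n3.mk = 21  [21]
4. n4.tag = 29  [B.mk + 8]
5. n5.lim = "pv"  [terminal]
6. n4.lim = 28  [28]
7. n4.fin = true  [C.tag > 28]
8. n6.lim = "zx"  [terminal]
9. n3.lab = 6  [(if C.fin then B.mk else C.lim) - 15]
10. n3.sig = 16  [(if C.fin then B.mk else C.lim) - 5]
11. n0.depth = 24  [B.sig + 8]
12. n0.live = false  [B.lab == B.sig]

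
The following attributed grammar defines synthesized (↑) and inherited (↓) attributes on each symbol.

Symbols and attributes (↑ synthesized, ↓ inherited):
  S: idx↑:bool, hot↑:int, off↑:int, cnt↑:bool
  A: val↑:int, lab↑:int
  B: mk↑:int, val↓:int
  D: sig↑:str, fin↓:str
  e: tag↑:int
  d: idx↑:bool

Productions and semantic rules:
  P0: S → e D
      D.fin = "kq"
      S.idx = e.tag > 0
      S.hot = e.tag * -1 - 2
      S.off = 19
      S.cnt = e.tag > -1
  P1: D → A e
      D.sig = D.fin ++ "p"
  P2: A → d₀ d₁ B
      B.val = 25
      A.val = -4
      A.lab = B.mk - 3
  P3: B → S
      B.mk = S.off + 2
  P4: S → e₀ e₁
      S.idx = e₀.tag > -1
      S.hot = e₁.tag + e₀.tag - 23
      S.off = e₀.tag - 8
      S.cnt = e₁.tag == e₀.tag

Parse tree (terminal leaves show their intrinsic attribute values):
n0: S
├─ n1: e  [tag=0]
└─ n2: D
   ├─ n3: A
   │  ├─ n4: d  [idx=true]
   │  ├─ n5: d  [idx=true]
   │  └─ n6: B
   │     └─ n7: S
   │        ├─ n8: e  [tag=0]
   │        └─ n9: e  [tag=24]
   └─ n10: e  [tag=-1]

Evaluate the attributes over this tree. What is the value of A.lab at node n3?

1. n1.tag = 0  [terminal]
2. n2.fin = "kq"  ["kq"]
3. n4.idx = true  [terminal]
4. n5.idx = true  [terminal]
5. n6.val = 25  [25]
6. n8.tag = 0  [terminal]
7. n9.tag = 24  [terminal]
8. n7.idx = true  [e₀.tag > -1]
9. n7.hot = 1  [e₁.tag + e₀.tag - 23]
10. n7.off = -8  [e₀.tag - 8]
11. n7.cnt = false  [e₁.tag == e₀.tag]
12. n6.mk = -6  [S.off + 2]
13. n3.val = -4  [-4]
14. n3.lab = -9  [B.mk - 3]
15. n10.tag = -1  [terminal]
16. n2.sig = "kqp"  [D.fin ++ "p"]
17. n0.idx = false  [e.tag > 0]
18. n0.hot = -2  [e.tag * -1 - 2]
19. n0.off = 19  [19]
20. n0.cnt = true  [e.tag > -1]

-9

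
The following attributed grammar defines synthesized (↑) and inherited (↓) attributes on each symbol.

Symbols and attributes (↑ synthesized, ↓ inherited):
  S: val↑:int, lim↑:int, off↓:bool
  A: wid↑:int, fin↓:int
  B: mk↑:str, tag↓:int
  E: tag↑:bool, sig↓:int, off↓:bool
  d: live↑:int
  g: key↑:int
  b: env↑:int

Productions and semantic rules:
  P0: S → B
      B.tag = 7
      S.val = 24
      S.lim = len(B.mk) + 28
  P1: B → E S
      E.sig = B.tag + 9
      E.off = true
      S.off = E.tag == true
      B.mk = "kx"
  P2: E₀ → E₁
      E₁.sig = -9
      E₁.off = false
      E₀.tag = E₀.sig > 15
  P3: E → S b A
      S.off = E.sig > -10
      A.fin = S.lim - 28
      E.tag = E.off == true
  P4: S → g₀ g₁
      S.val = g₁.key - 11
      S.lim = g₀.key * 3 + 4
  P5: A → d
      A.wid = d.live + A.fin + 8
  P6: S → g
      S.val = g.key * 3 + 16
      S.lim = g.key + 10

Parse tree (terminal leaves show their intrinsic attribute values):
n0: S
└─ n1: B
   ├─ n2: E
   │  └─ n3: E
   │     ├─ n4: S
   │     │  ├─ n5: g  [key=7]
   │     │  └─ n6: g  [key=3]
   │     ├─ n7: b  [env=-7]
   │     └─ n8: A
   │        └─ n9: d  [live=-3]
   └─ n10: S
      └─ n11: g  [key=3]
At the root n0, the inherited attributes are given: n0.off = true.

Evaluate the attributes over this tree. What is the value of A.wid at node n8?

2

1. n0.off = true  [given at root]
2. n1.tag = 7  [7]
3. n2.sig = 16  [B.tag + 9]
4. n2.off = true  [true]
5. n3.sig = -9  [-9]
6. n3.off = false  [false]
7. n4.off = true  [E.sig > -10]
8. n5.key = 7  [terminal]
9. n6.key = 3  [terminal]
10. n4.val = -8  [g₁.key - 11]
11. n4.lim = 25  [g₀.key * 3 + 4]
12. n7.env = -7  [terminal]
13. n8.fin = -3  [S.lim - 28]
14. n9.live = -3  [terminal]
15. n8.wid = 2  [d.live + A.fin + 8]
16. n3.tag = false  [E.off == true]
17. n2.tag = true  [E₀.sig > 15]
18. n10.off = true  [E.tag == true]
19. n11.key = 3  [terminal]
20. n10.val = 25  [g.key * 3 + 16]
21. n10.lim = 13  [g.key + 10]
22. n1.mk = "kx"  ["kx"]
23. n0.val = 24  [24]
24. n0.lim = 30  [len(B.mk) + 28]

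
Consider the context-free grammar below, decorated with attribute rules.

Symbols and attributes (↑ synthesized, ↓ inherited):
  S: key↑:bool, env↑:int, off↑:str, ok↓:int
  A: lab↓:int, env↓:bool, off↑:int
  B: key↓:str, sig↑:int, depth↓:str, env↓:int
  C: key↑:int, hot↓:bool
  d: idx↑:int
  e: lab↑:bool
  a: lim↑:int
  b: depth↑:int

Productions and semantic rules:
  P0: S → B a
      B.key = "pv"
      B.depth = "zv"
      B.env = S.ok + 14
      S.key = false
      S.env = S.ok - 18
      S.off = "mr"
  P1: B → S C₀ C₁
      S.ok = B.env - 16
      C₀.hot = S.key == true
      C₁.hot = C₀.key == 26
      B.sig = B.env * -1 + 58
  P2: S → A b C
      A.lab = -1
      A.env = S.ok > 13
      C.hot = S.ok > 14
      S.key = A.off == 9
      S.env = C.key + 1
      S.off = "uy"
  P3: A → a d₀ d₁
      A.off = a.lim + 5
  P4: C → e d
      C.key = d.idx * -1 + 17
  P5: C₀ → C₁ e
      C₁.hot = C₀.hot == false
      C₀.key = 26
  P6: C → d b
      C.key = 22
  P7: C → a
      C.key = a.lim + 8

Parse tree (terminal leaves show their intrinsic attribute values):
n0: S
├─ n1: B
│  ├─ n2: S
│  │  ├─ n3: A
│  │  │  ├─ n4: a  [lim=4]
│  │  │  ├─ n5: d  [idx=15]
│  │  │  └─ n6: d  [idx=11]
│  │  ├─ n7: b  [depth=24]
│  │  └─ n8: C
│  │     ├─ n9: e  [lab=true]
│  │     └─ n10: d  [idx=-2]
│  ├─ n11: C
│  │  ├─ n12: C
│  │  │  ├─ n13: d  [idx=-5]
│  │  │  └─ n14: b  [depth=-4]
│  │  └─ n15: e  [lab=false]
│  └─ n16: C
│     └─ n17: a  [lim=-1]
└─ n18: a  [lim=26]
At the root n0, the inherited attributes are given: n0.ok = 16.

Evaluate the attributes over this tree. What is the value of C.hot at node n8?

false

1. n0.ok = 16  [given at root]
2. n1.key = "pv"  ["pv"]
3. n1.depth = "zv"  ["zv"]
4. n1.env = 30  [S.ok + 14]
5. n2.ok = 14  [B.env - 16]
6. n3.lab = -1  [-1]
7. n3.env = true  [S.ok > 13]
8. n4.lim = 4  [terminal]
9. n5.idx = 15  [terminal]
10. n6.idx = 11  [terminal]
11. n3.off = 9  [a.lim + 5]
12. n7.depth = 24  [terminal]
13. n8.hot = false  [S.ok > 14]
14. n9.lab = true  [terminal]
15. n10.idx = -2  [terminal]
16. n8.key = 19  [d.idx * -1 + 17]
17. n2.key = true  [A.off == 9]
18. n2.env = 20  [C.key + 1]
19. n2.off = "uy"  ["uy"]
20. n11.hot = true  [S.key == true]
21. n12.hot = false  [C₀.hot == false]
22. n13.idx = -5  [terminal]
23. n14.depth = -4  [terminal]
24. n12.key = 22  [22]
25. n15.lab = false  [terminal]
26. n11.key = 26  [26]
27. n16.hot = true  [C₀.key == 26]
28. n17.lim = -1  [terminal]
29. n16.key = 7  [a.lim + 8]
30. n1.sig = 28  [B.env * -1 + 58]
31. n18.lim = 26  [terminal]
32. n0.key = false  [false]
33. n0.env = -2  [S.ok - 18]
34. n0.off = "mr"  ["mr"]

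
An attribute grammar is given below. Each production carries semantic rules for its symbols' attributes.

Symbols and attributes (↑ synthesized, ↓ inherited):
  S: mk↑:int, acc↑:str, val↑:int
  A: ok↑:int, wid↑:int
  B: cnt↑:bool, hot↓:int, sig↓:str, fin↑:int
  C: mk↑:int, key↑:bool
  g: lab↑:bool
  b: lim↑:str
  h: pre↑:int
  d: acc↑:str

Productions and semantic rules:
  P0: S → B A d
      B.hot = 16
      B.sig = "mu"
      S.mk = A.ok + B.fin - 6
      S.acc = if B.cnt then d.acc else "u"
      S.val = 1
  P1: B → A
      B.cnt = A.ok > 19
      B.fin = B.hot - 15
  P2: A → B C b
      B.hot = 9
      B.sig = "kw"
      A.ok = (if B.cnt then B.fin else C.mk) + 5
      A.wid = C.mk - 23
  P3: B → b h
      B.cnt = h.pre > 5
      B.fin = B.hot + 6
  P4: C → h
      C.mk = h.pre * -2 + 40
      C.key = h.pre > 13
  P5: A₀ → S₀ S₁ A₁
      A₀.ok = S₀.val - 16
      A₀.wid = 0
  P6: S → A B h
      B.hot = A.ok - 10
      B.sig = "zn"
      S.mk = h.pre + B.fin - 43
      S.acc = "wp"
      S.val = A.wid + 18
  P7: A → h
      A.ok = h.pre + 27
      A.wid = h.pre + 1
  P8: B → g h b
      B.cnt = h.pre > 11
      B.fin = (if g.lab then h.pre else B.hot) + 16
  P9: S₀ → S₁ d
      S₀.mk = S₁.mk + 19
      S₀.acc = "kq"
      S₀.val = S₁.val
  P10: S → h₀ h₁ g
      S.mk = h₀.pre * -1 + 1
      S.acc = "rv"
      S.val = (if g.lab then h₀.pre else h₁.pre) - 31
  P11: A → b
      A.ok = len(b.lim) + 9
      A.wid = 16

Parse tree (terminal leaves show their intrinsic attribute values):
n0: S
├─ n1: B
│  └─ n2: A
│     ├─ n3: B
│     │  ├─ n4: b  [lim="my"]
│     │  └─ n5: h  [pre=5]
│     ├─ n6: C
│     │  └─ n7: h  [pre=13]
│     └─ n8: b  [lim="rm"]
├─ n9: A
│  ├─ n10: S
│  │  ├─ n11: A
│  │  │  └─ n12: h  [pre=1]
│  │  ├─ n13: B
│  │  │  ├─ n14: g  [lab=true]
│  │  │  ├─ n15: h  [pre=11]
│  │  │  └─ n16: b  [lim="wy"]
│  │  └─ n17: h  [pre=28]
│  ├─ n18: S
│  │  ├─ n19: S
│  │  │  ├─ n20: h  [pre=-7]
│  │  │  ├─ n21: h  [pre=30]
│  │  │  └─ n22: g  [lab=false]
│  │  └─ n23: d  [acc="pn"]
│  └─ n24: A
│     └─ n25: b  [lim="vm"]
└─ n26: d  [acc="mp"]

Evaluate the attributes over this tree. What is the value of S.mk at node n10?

12

1. n1.hot = 16  [16]
2. n1.sig = "mu"  ["mu"]
3. n3.hot = 9  [9]
4. n3.sig = "kw"  ["kw"]
5. n4.lim = "my"  [terminal]
6. n5.pre = 5  [terminal]
7. n3.cnt = false  [h.pre > 5]
8. n3.fin = 15  [B.hot + 6]
9. n7.pre = 13  [terminal]
10. n6.mk = 14  [h.pre * -2 + 40]
11. n6.key = false  [h.pre > 13]
12. n8.lim = "rm"  [terminal]
13. n2.ok = 19  [(if B.cnt then B.fin else C.mk) + 5]
14. n2.wid = -9  [C.mk - 23]
15. n1.cnt = false  [A.ok > 19]
16. n1.fin = 1  [B.hot - 15]
17. n12.pre = 1  [terminal]
18. n11.ok = 28  [h.pre + 27]
19. n11.wid = 2  [h.pre + 1]
20. n13.hot = 18  [A.ok - 10]
21. n13.sig = "zn"  ["zn"]
22. n14.lab = true  [terminal]
23. n15.pre = 11  [terminal]
24. n16.lim = "wy"  [terminal]
25. n13.cnt = false  [h.pre > 11]
26. n13.fin = 27  [(if g.lab then h.pre else B.hot) + 16]
27. n17.pre = 28  [terminal]
28. n10.mk = 12  [h.pre + B.fin - 43]
29. n10.acc = "wp"  ["wp"]
30. n10.val = 20  [A.wid + 18]
31. n20.pre = -7  [terminal]
32. n21.pre = 30  [terminal]
33. n22.lab = false  [terminal]
34. n19.mk = 8  [h₀.pre * -1 + 1]
35. n19.acc = "rv"  ["rv"]
36. n19.val = -1  [(if g.lab then h₀.pre else h₁.pre) - 31]
37. n23.acc = "pn"  [terminal]
38. n18.mk = 27  [S₁.mk + 19]
39. n18.acc = "kq"  ["kq"]
40. n18.val = -1  [S₁.val]
41. n25.lim = "vm"  [terminal]
42. n24.ok = 11  [len(b.lim) + 9]
43. n24.wid = 16  [16]
44. n9.ok = 4  [S₀.val - 16]
45. n9.wid = 0  [0]
46. n26.acc = "mp"  [terminal]
47. n0.mk = -1  [A.ok + B.fin - 6]
48. n0.acc = "u"  [if B.cnt then d.acc else "u"]
49. n0.val = 1  [1]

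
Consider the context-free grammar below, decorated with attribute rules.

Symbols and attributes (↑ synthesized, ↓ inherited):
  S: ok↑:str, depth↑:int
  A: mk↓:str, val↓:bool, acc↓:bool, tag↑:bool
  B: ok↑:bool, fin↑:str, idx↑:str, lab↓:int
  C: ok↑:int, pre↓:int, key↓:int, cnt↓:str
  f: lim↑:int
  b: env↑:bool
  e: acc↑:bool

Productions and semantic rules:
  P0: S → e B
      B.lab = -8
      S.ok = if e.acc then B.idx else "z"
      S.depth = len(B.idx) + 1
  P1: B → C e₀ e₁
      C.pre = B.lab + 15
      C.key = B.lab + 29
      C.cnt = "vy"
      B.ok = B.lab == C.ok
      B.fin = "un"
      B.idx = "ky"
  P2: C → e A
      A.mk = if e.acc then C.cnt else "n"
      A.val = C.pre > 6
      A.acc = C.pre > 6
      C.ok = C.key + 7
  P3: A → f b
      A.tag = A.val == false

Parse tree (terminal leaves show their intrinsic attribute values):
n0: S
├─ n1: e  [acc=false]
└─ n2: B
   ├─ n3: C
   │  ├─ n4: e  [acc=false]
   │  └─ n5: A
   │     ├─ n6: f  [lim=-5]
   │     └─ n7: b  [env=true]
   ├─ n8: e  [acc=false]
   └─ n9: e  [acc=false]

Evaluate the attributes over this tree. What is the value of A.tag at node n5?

1. n1.acc = false  [terminal]
2. n2.lab = -8  [-8]
3. n3.pre = 7  [B.lab + 15]
4. n3.key = 21  [B.lab + 29]
5. n3.cnt = "vy"  ["vy"]
6. n4.acc = false  [terminal]
7. n5.mk = "n"  [if e.acc then C.cnt else "n"]
8. n5.val = true  [C.pre > 6]
9. n5.acc = true  [C.pre > 6]
10. n6.lim = -5  [terminal]
11. n7.env = true  [terminal]
12. n5.tag = false  [A.val == false]
13. n3.ok = 28  [C.key + 7]
14. n8.acc = false  [terminal]
15. n9.acc = false  [terminal]
16. n2.ok = false  [B.lab == C.ok]
17. n2.fin = "un"  ["un"]
18. n2.idx = "ky"  ["ky"]
19. n0.ok = "z"  [if e.acc then B.idx else "z"]
20. n0.depth = 3  [len(B.idx) + 1]

false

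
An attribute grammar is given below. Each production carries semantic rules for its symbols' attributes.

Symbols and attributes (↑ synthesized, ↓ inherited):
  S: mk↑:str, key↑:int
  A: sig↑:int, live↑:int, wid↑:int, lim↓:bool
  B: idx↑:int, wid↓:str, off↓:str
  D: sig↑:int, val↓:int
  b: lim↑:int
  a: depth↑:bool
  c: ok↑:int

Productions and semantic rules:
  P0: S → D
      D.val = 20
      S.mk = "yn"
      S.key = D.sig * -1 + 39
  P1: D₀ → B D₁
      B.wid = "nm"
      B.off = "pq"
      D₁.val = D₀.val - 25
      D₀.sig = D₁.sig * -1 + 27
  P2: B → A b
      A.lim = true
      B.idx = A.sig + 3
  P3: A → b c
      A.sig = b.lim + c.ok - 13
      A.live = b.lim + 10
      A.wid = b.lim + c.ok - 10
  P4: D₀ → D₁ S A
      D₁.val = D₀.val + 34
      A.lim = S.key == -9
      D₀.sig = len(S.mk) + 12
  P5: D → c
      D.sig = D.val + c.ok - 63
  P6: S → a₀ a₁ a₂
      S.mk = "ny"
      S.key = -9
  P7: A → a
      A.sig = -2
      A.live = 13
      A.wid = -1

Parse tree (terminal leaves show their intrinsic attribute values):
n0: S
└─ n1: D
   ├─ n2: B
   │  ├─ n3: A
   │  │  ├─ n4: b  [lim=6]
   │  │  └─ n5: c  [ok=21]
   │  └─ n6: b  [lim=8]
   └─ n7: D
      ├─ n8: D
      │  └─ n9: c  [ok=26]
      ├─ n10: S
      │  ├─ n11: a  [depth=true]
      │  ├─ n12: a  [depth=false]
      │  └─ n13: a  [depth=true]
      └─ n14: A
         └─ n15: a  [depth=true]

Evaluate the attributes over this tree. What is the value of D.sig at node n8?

1. n1.val = 20  [20]
2. n2.wid = "nm"  ["nm"]
3. n2.off = "pq"  ["pq"]
4. n3.lim = true  [true]
5. n4.lim = 6  [terminal]
6. n5.ok = 21  [terminal]
7. n3.sig = 14  [b.lim + c.ok - 13]
8. n3.live = 16  [b.lim + 10]
9. n3.wid = 17  [b.lim + c.ok - 10]
10. n6.lim = 8  [terminal]
11. n2.idx = 17  [A.sig + 3]
12. n7.val = -5  [D₀.val - 25]
13. n8.val = 29  [D₀.val + 34]
14. n9.ok = 26  [terminal]
15. n8.sig = -8  [D.val + c.ok - 63]
16. n11.depth = true  [terminal]
17. n12.depth = false  [terminal]
18. n13.depth = true  [terminal]
19. n10.mk = "ny"  ["ny"]
20. n10.key = -9  [-9]
21. n14.lim = true  [S.key == -9]
22. n15.depth = true  [terminal]
23. n14.sig = -2  [-2]
24. n14.live = 13  [13]
25. n14.wid = -1  [-1]
26. n7.sig = 14  [len(S.mk) + 12]
27. n1.sig = 13  [D₁.sig * -1 + 27]
28. n0.mk = "yn"  ["yn"]
29. n0.key = 26  [D.sig * -1 + 39]

-8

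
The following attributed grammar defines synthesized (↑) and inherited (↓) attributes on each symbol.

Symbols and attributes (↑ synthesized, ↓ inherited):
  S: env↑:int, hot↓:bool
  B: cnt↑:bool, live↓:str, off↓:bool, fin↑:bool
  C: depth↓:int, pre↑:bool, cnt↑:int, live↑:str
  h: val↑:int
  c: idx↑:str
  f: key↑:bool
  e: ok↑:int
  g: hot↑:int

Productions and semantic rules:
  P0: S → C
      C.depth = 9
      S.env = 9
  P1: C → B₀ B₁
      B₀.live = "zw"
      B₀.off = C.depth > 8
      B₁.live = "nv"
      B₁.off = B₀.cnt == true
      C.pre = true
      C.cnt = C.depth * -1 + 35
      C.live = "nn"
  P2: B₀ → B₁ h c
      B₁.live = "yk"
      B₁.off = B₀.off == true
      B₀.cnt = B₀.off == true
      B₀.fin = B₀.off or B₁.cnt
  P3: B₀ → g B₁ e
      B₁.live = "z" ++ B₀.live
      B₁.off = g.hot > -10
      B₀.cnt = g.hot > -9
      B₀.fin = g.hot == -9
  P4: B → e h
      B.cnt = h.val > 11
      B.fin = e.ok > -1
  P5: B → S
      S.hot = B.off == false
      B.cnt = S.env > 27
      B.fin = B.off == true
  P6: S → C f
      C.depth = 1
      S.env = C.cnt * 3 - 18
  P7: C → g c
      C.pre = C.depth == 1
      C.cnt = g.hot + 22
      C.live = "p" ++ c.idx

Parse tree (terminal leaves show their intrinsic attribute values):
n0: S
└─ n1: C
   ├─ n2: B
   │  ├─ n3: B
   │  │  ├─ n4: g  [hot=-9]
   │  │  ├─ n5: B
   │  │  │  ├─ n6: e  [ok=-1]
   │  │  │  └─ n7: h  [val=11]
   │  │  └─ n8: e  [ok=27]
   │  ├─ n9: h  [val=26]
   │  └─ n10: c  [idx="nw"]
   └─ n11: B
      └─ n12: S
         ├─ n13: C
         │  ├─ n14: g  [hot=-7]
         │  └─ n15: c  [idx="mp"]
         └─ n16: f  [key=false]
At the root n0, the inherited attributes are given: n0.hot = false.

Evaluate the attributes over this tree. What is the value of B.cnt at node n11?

1. n0.hot = false  [given at root]
2. n1.depth = 9  [9]
3. n2.live = "zw"  ["zw"]
4. n2.off = true  [C.depth > 8]
5. n3.live = "yk"  ["yk"]
6. n3.off = true  [B₀.off == true]
7. n4.hot = -9  [terminal]
8. n5.live = "zyk"  ["z" ++ B₀.live]
9. n5.off = true  [g.hot > -10]
10. n6.ok = -1  [terminal]
11. n7.val = 11  [terminal]
12. n5.cnt = false  [h.val > 11]
13. n5.fin = false  [e.ok > -1]
14. n8.ok = 27  [terminal]
15. n3.cnt = false  [g.hot > -9]
16. n3.fin = true  [g.hot == -9]
17. n9.val = 26  [terminal]
18. n10.idx = "nw"  [terminal]
19. n2.cnt = true  [B₀.off == true]
20. n2.fin = true  [B₀.off or B₁.cnt]
21. n11.live = "nv"  ["nv"]
22. n11.off = true  [B₀.cnt == true]
23. n12.hot = false  [B.off == false]
24. n13.depth = 1  [1]
25. n14.hot = -7  [terminal]
26. n15.idx = "mp"  [terminal]
27. n13.pre = true  [C.depth == 1]
28. n13.cnt = 15  [g.hot + 22]
29. n13.live = "pmp"  ["p" ++ c.idx]
30. n16.key = false  [terminal]
31. n12.env = 27  [C.cnt * 3 - 18]
32. n11.cnt = false  [S.env > 27]
33. n11.fin = true  [B.off == true]
34. n1.pre = true  [true]
35. n1.cnt = 26  [C.depth * -1 + 35]
36. n1.live = "nn"  ["nn"]
37. n0.env = 9  [9]

false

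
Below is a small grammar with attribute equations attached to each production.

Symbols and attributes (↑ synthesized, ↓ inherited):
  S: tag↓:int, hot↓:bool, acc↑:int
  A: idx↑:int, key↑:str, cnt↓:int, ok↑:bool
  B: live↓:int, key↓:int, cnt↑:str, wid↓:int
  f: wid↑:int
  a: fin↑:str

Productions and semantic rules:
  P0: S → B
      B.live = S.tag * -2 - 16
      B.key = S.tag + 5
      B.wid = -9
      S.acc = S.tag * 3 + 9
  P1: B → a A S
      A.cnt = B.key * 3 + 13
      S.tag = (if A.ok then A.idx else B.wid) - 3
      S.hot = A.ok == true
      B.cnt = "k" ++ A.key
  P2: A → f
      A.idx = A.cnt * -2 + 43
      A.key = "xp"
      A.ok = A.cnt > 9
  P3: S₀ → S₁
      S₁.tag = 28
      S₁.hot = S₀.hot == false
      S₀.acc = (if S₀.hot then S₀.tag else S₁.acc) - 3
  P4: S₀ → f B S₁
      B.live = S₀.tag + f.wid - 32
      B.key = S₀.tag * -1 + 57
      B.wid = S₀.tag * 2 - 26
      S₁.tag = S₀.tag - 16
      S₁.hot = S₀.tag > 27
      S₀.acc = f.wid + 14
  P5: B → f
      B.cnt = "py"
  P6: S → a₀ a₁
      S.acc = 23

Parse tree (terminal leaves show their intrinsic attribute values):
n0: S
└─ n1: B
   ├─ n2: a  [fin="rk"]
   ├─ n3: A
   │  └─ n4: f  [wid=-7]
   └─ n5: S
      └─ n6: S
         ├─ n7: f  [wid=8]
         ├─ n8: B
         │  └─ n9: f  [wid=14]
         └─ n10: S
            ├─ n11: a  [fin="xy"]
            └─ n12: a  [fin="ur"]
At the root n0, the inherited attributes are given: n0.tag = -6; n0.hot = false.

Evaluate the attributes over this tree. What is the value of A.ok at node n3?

1. n0.tag = -6  [given at root]
2. n0.hot = false  [given at root]
3. n1.live = -4  [S.tag * -2 - 16]
4. n1.key = -1  [S.tag + 5]
5. n1.wid = -9  [-9]
6. n2.fin = "rk"  [terminal]
7. n3.cnt = 10  [B.key * 3 + 13]
8. n4.wid = -7  [terminal]
9. n3.idx = 23  [A.cnt * -2 + 43]
10. n3.key = "xp"  ["xp"]
11. n3.ok = true  [A.cnt > 9]
12. n5.tag = 20  [(if A.ok then A.idx else B.wid) - 3]
13. n5.hot = true  [A.ok == true]
14. n6.tag = 28  [28]
15. n6.hot = false  [S₀.hot == false]
16. n7.wid = 8  [terminal]
17. n8.live = 4  [S₀.tag + f.wid - 32]
18. n8.key = 29  [S₀.tag * -1 + 57]
19. n8.wid = 30  [S₀.tag * 2 - 26]
20. n9.wid = 14  [terminal]
21. n8.cnt = "py"  ["py"]
22. n10.tag = 12  [S₀.tag - 16]
23. n10.hot = true  [S₀.tag > 27]
24. n11.fin = "xy"  [terminal]
25. n12.fin = "ur"  [terminal]
26. n10.acc = 23  [23]
27. n6.acc = 22  [f.wid + 14]
28. n5.acc = 17  [(if S₀.hot then S₀.tag else S₁.acc) - 3]
29. n1.cnt = "kxp"  ["k" ++ A.key]
30. n0.acc = -9  [S.tag * 3 + 9]

true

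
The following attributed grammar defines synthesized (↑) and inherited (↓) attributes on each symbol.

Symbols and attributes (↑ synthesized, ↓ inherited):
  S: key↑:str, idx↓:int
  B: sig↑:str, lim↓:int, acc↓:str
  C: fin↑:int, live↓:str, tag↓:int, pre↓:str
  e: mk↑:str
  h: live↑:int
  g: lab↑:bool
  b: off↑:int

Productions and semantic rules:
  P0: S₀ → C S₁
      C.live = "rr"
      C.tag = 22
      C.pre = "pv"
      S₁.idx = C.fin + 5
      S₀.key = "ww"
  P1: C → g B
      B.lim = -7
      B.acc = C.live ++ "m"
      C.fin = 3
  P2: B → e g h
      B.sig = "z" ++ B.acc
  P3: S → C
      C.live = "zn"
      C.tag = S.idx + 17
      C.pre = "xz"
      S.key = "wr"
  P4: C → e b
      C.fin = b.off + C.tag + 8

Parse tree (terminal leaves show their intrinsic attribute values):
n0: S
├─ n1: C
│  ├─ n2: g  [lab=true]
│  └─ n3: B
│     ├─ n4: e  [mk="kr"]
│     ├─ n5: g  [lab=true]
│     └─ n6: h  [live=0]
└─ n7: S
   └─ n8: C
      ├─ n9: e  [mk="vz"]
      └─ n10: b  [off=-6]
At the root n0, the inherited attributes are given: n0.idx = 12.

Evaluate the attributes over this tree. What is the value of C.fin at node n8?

1. n0.idx = 12  [given at root]
2. n1.live = "rr"  ["rr"]
3. n1.tag = 22  [22]
4. n1.pre = "pv"  ["pv"]
5. n2.lab = true  [terminal]
6. n3.lim = -7  [-7]
7. n3.acc = "rrm"  [C.live ++ "m"]
8. n4.mk = "kr"  [terminal]
9. n5.lab = true  [terminal]
10. n6.live = 0  [terminal]
11. n3.sig = "zrrm"  ["z" ++ B.acc]
12. n1.fin = 3  [3]
13. n7.idx = 8  [C.fin + 5]
14. n8.live = "zn"  ["zn"]
15. n8.tag = 25  [S.idx + 17]
16. n8.pre = "xz"  ["xz"]
17. n9.mk = "vz"  [terminal]
18. n10.off = -6  [terminal]
19. n8.fin = 27  [b.off + C.tag + 8]
20. n7.key = "wr"  ["wr"]
21. n0.key = "ww"  ["ww"]

27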